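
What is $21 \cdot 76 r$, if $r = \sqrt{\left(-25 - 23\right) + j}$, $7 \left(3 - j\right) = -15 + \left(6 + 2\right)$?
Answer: $3192 i \sqrt{11} \approx 10587.0 i$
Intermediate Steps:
$j = 4$ ($j = 3 - \frac{-15 + \left(6 + 2\right)}{7} = 3 - \frac{-15 + 8}{7} = 3 - -1 = 3 + 1 = 4$)
$r = 2 i \sqrt{11}$ ($r = \sqrt{\left(-25 - 23\right) + 4} = \sqrt{-48 + 4} = \sqrt{-44} = 2 i \sqrt{11} \approx 6.6332 i$)
$21 \cdot 76 r = 21 \cdot 76 \cdot 2 i \sqrt{11} = 1596 \cdot 2 i \sqrt{11} = 3192 i \sqrt{11}$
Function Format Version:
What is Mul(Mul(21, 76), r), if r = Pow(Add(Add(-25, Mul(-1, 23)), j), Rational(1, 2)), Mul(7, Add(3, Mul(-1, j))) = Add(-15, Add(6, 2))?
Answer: Mul(3192, I, Pow(11, Rational(1, 2))) ≈ Mul(10587., I)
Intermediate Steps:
j = 4 (j = Add(3, Mul(Rational(-1, 7), Add(-15, Add(6, 2)))) = Add(3, Mul(Rational(-1, 7), Add(-15, 8))) = Add(3, Mul(Rational(-1, 7), -7)) = Add(3, 1) = 4)
r = Mul(2, I, Pow(11, Rational(1, 2))) (r = Pow(Add(Add(-25, Mul(-1, 23)), 4), Rational(1, 2)) = Pow(Add(Add(-25, -23), 4), Rational(1, 2)) = Pow(Add(-48, 4), Rational(1, 2)) = Pow(-44, Rational(1, 2)) = Mul(2, I, Pow(11, Rational(1, 2))) ≈ Mul(6.6332, I))
Mul(Mul(21, 76), r) = Mul(Mul(21, 76), Mul(2, I, Pow(11, Rational(1, 2)))) = Mul(1596, Mul(2, I, Pow(11, Rational(1, 2)))) = Mul(3192, I, Pow(11, Rational(1, 2)))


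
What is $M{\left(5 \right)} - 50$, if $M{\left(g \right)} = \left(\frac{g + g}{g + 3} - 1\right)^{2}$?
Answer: $- \frac{799}{16} \approx -49.938$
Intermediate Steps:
$M{\left(g \right)} = \left(-1 + \frac{2 g}{3 + g}\right)^{2}$ ($M{\left(g \right)} = \left(\frac{2 g}{3 + g} - 1\right)^{2} = \left(-1 + \frac{2 g}{3 + g}\right)^{2}$)
$M{\left(5 \right)} - 50 = \frac{\left(-3 + 5\right)^{2}}{\left(3 + 5\right)^{2}} - 50 = \frac{2^{2}}{64} - 50 = 4 \cdot \frac{1}{64} - 50 = \frac{1}{16} - 50 = - \frac{799}{16}$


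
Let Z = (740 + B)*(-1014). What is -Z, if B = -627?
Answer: 114582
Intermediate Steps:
Z = -114582 (Z = (740 - 627)*(-1014) = 113*(-1014) = -114582)
-Z = -1*(-114582) = 114582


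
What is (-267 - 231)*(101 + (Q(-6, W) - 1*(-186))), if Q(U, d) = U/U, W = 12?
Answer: -143424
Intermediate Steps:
Q(U, d) = 1
(-267 - 231)*(101 + (Q(-6, W) - 1*(-186))) = (-267 - 231)*(101 + (1 - 1*(-186))) = -498*(101 + (1 + 186)) = -498*(101 + 187) = -498*288 = -143424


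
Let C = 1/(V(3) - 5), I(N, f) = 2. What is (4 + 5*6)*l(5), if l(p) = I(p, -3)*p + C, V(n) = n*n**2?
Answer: 3757/11 ≈ 341.55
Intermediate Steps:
V(n) = n**3
C = 1/22 (C = 1/(3**3 - 5) = 1/(27 - 5) = 1/22 ≈ 0.045455)
l(p) = 1/22 + 2*p (l(p) = 2*p + 1/22 = 1/22 + 2*p)
(4 + 5*6)*l(5) = (4 + 5*6)*(1/22 + 2*5) = (4 + 30)*(1/22 + 10) = 34*(221/22) = 3757/11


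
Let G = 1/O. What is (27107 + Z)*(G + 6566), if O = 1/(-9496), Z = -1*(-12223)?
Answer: -115236900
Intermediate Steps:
Z = 12223
O = -1/9496 ≈ -0.00010531
G = -9496 (G = 1/(-1/9496) = -9496)
(27107 + Z)*(G + 6566) = (27107 + 12223)*(-9496 + 6566) = 39330*(-2930) = -115236900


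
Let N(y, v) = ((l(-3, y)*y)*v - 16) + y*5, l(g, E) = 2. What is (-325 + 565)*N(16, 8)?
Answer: 76800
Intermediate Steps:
N(y, v) = -16 + 5*y + 2*v*y (N(y, v) = ((2*y)*v - 16) + y*5 = (2*v*y - 16) + 5*y = (-16 + 2*v*y) + 5*y = -16 + 5*y + 2*v*y)
(-325 + 565)*N(16, 8) = (-325 + 565)*(-16 + 5*16 + 2*8*16) = 240*(-16 + 80 + 256) = 240*320 = 76800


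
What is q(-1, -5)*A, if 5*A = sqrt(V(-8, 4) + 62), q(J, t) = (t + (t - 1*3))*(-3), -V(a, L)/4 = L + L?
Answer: 39*sqrt(30)/5 ≈ 42.722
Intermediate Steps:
V(a, L) = -8*L (V(a, L) = -4*(L + L) = -8*L)
q(J, t) = 9 - 6*t (q(J, t) = (t + (t - 3))*(-3) = (t + (-3 + t))*(-3) = (-3 + 2*t)*(-3) = 9 - 6*t)
A = sqrt(30)/5 (A = sqrt(-8*4 + 62)/5 = sqrt(-32 + 62)/5 = sqrt(30)/5 ≈ 1.0954)
q(-1, -5)*A = (9 - 6*(-5))*(sqrt(30)/5) = (9 + 30)*(sqrt(30)/5) = 39*(sqrt(30)/5) = 39*sqrt(30)/5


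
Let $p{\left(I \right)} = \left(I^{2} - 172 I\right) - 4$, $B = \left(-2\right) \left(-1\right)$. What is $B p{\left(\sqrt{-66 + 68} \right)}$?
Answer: $-4 - 344 \sqrt{2} \approx -490.49$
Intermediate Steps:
$B = 2$
$p{\left(I \right)} = -4 + I^{2} - 172 I$
$B p{\left(\sqrt{-66 + 68} \right)} = 2 \left(-4 + \left(\sqrt{-66 + 68}\right)^{2} - 172 \sqrt{-66 + 68}\right) = 2 \left(-4 + \left(\sqrt{2}\right)^{2} - 172 \sqrt{2}\right) = 2 \left(-4 + 2 - 172 \sqrt{2}\right) = 2 \left(-2 - 172 \sqrt{2}\right) = -4 - 344 \sqrt{2}$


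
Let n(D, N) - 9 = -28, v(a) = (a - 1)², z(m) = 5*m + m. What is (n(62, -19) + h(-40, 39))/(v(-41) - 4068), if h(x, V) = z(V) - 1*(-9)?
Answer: -7/72 ≈ -0.097222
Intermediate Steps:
z(m) = 6*m
v(a) = (-1 + a)²
h(x, V) = 9 + 6*V (h(x, V) = 6*V - 1*(-9) = 6*V + 9 = 9 + 6*V)
n(D, N) = -19 (n(D, N) = 9 - 28 = -19)
(n(62, -19) + h(-40, 39))/(v(-41) - 4068) = (-19 + (9 + 6*39))/((-1 - 41)² - 4068) = (-19 + (9 + 234))/((-42)² - 4068) = (-19 + 243)/(1764 - 4068) = 224/(-2304) = 224*(-1/2304) = -7/72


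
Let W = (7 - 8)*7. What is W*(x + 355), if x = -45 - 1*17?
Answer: -2051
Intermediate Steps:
W = -7 (W = -1*7 = -7)
x = -62 (x = -45 - 17 = -62)
W*(x + 355) = -7*(-62 + 355) = -7*293 = -2051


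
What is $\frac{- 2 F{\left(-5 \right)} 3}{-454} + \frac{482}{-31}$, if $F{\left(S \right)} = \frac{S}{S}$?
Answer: $- \frac{109321}{7037} \approx -15.535$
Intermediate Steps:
$F{\left(S \right)} = 1$
$\frac{- 2 F{\left(-5 \right)} 3}{-454} + \frac{482}{-31} = \frac{\left(-2\right) 1 \cdot 3}{-454} + \frac{482}{-31} = \left(-2\right) 3 \left(- \frac{1}{454}\right) + 482 \left(- \frac{1}{31}\right) = \left(-6\right) \left(- \frac{1}{454}\right) - \frac{482}{31} = \frac{3}{227} - \frac{482}{31} = - \frac{109321}{7037}$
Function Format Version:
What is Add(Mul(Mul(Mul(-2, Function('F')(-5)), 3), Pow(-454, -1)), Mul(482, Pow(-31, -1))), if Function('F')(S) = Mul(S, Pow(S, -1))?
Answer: Rational(-109321, 7037) ≈ -15.535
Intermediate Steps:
Function('F')(S) = 1
Add(Mul(Mul(Mul(-2, Function('F')(-5)), 3), Pow(-454, -1)), Mul(482, Pow(-31, -1))) = Add(Mul(Mul(Mul(-2, 1), 3), Pow(-454, -1)), Mul(482, Pow(-31, -1))) = Add(Mul(Mul(-2, 3), Rational(-1, 454)), Mul(482, Rational(-1, 31))) = Add(Mul(-6, Rational(-1, 454)), Rational(-482, 31)) = Add(Rational(3, 227), Rational(-482, 31)) = Rational(-109321, 7037)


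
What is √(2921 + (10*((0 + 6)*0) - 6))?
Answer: √2915 ≈ 53.991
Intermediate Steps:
√(2921 + (10*((0 + 6)*0) - 6)) = √(2921 + (10*(6*0) - 6)) = √(2921 + (10*0 - 6)) = √(2921 + (0 - 6)) = √(2921 - 6) = √2915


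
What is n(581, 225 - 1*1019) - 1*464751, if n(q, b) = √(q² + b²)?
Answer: -464751 + √967997 ≈ -4.6377e+5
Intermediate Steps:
n(q, b) = √(b² + q²)
n(581, 225 - 1*1019) - 1*464751 = √((225 - 1*1019)² + 581²) - 1*464751 = √((225 - 1019)² + 337561) - 464751 = √((-794)² + 337561) - 464751 = √(630436 + 337561) - 464751 = √967997 - 464751 = -464751 + √967997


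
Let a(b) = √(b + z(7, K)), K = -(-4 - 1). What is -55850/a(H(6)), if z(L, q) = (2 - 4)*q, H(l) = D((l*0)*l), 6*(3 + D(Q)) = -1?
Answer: 55850*I*√474/79 ≈ 15392.0*I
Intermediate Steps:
K = 5 (K = -1*(-5) = 5)
D(Q) = -19/6 (D(Q) = -3 + (⅙)*(-1) = -3 - ⅙ = -19/6)
H(l) = -19/6
z(L, q) = -2*q
a(b) = √(-10 + b) (a(b) = √(b - 2*5) = √(b - 10) = √(-10 + b))
-55850/a(H(6)) = -55850/√(-10 - 19/6) = -55850*(-I*√474/79) = -(-55850)*I*√474/79 = 55850*I*√474/79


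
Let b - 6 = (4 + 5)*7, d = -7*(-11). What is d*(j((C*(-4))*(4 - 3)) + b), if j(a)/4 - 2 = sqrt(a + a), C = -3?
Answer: 5929 + 616*sqrt(6) ≈ 7437.9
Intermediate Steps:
d = 77
j(a) = 8 + 4*sqrt(2)*sqrt(a) (j(a) = 8 + 4*sqrt(a + a) = 8 + 4*sqrt(2*a) = 8 + 4*(sqrt(2)*sqrt(a)) = 8 + 4*sqrt(2)*sqrt(a))
b = 69 (b = 6 + (4 + 5)*7 = 6 + 9*7 = 6 + 63 = 69)
d*(j((C*(-4))*(4 - 3)) + b) = 77*((8 + 4*sqrt(2)*sqrt((-3*(-4))*(4 - 3))) + 69) = 77*((8 + 4*sqrt(2)*sqrt(12*1)) + 69) = 77*((8 + 4*sqrt(2)*sqrt(12)) + 69) = 77*((8 + 4*sqrt(2)*(2*sqrt(3))) + 69) = 77*((8 + 8*sqrt(6)) + 69) = 77*(77 + 8*sqrt(6)) = 5929 + 616*sqrt(6)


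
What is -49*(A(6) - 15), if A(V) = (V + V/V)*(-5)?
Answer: 2450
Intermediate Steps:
A(V) = -5 - 5*V (A(V) = (V + 1)*(-5) = (1 + V)*(-5) = -5 - 5*V)
-49*(A(6) - 15) = -49*((-5 - 5*6) - 15) = -49*((-5 - 30) - 15) = -49*(-35 - 15) = -49*(-50) = 2450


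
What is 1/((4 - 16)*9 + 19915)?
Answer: 1/19807 ≈ 5.0487e-5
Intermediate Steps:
1/((4 - 16)*9 + 19915) = 1/(-12*9 + 19915) = 1/(-108 + 19915) = 1/19807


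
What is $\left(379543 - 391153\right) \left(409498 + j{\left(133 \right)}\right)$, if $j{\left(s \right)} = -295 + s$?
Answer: $-4752390960$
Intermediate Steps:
$\left(379543 - 391153\right) \left(409498 + j{\left(133 \right)}\right) = \left(379543 - 391153\right) \left(409498 + \left(-295 + 133\right)\right) = - 11610 \left(409498 - 162\right) = \left(-11610\right) 409336 = -4752390960$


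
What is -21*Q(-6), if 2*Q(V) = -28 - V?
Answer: 231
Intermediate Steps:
Q(V) = -14 - V/2 (Q(V) = (-28 - V)/2 = -14 - V/2)
-21*Q(-6) = -21*(-14 - 1/2*(-6)) = -21*(-14 + 3) = -21*(-11) = 231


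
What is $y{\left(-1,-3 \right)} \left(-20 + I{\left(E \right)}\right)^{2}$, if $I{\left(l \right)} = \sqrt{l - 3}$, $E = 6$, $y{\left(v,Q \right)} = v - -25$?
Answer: $9672 - 960 \sqrt{3} \approx 8009.2$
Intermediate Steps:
$y{\left(v,Q \right)} = 25 + v$ ($y{\left(v,Q \right)} = v + 25 = 25 + v$)
$I{\left(l \right)} = \sqrt{-3 + l}$
$y{\left(-1,-3 \right)} \left(-20 + I{\left(E \right)}\right)^{2} = \left(25 - 1\right) \left(-20 + \sqrt{-3 + 6}\right)^{2} = 24 \left(-20 + \sqrt{3}\right)^{2}$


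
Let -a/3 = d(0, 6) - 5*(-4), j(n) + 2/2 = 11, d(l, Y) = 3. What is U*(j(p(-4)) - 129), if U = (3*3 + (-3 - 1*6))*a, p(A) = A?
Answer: 0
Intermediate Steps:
j(n) = 10 (j(n) = -1 + 11 = 10)
a = -69 (a = -3*(3 - 5*(-4)) = -3*(3 + 20) = -3*23 = -69)
U = 0 (U = (3*3 + (-3 - 1*6))*(-69) = (9 + (-3 - 6))*(-69) = (9 - 9)*(-69) = 0*(-69) = 0)
U*(j(p(-4)) - 129) = 0*(10 - 129) = 0*(-119) = 0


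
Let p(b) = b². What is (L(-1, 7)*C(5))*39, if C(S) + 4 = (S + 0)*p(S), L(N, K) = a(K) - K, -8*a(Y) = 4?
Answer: -70785/2 ≈ -35393.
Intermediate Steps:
a(Y) = -½ (a(Y) = -⅛*4 = -½)
L(N, K) = -½ - K
C(S) = -4 + S³ (C(S) = -4 + (S + 0)*S² = -4 + S*S² = -4 + S³)
(L(-1, 7)*C(5))*39 = ((-½ - 1*7)*(-4 + 5³))*39 = ((-½ - 7)*(-4 + 125))*39 = -15/2*121*39 = -1815/2*39 = -70785/2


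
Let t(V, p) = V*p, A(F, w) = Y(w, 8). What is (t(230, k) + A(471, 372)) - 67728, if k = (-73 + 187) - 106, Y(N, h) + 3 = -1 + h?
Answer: -65884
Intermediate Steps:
Y(N, h) = -4 + h (Y(N, h) = -3 + (-1 + h) = -4 + h)
A(F, w) = 4 (A(F, w) = -4 + 8 = 4)
k = 8 (k = 114 - 106 = 8)
(t(230, k) + A(471, 372)) - 67728 = (230*8 + 4) - 67728 = (1840 + 4) - 67728 = 1844 - 67728 = -65884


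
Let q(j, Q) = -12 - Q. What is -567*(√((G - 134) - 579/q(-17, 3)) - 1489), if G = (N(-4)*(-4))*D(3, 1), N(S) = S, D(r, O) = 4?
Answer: 844263 - 567*I*√785/5 ≈ 8.4426e+5 - 3177.2*I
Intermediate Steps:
G = 64 (G = -4*(-4)*4 = 16*4 = 64)
-567*(√((G - 134) - 579/q(-17, 3)) - 1489) = -567*(√((64 - 134) - 579/(-12 - 1*3)) - 1489) = -567*(√(-70 - 579/(-12 - 3)) - 1489) = -567*(√(-70 - 579/(-15)) - 1489) = -567*(√(-70 - 579*(-1/15)) - 1489) = -567*(√(-70 + 193/5) - 1489) = -567*(√(-157/5) - 1489) = -567*(I*√785/5 - 1489) = -567*(-1489 + I*√785/5) = 844263 - 567*I*√785/5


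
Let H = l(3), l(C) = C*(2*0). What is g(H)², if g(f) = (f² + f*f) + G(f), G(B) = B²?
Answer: 0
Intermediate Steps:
l(C) = 0 (l(C) = C*0 = 0)
H = 0
g(f) = 3*f² (g(f) = (f² + f*f) + f² = (f² + f²) + f² = 2*f² + f² = 3*f²)
g(H)² = (3*0²)² = (3*0)² = 0² = 0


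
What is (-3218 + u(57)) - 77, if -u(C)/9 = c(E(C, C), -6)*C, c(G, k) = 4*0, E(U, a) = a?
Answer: -3295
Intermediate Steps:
c(G, k) = 0
u(C) = 0 (u(C) = -0*C = -9*0 = 0)
(-3218 + u(57)) - 77 = (-3218 + 0) - 77 = -3218 - 77 = -3295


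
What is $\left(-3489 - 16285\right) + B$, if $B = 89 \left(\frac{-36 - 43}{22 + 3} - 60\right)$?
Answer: $- \frac{634881}{25} \approx -25395.0$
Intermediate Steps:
$B = - \frac{140531}{25}$ ($B = 89 \left(- \frac{79}{25} - 60\right) = 89 \left(- \frac{1579}{25}\right) = - \frac{140531}{25} \approx -5621.2$)
$\left(-3489 - 16285\right) + B = \left(-3489 - 16285\right) - \frac{140531}{25} = -19774 - \frac{140531}{25} = - \frac{634881}{25}$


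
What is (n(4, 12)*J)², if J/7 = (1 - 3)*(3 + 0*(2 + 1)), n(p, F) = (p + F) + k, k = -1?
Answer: 396900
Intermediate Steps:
n(p, F) = -1 + F + p (n(p, F) = (p + F) - 1 = (F + p) - 1 = -1 + F + p)
J = -42 (J = 7*((1 - 3)*(3 + 0*(2 + 1))) = 7*(-2*(3 + 0*3)) = 7*(-2*(3 + 0)) = 7*(-2*3) = 7*(-6) = -42)
(n(4, 12)*J)² = ((-1 + 12 + 4)*(-42))² = (15*(-42))² = (-630)² = 396900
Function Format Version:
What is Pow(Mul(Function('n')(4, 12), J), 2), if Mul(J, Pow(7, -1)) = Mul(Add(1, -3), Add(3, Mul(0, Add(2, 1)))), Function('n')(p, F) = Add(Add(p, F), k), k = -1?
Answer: 396900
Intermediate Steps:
Function('n')(p, F) = Add(-1, F, p) (Function('n')(p, F) = Add(Add(p, F), -1) = Add(Add(F, p), -1) = Add(-1, F, p))
J = -42 (J = Mul(7, Mul(Add(1, -3), Add(3, Mul(0, Add(2, 1))))) = Mul(7, Mul(-2, Add(3, Mul(0, 3)))) = Mul(7, Mul(-2, Add(3, 0))) = Mul(7, Mul(-2, 3)) = Mul(7, -6) = -42)
Pow(Mul(Function('n')(4, 12), J), 2) = Pow(Mul(Add(-1, 12, 4), -42), 2) = Pow(Mul(15, -42), 2) = Pow(-630, 2) = 396900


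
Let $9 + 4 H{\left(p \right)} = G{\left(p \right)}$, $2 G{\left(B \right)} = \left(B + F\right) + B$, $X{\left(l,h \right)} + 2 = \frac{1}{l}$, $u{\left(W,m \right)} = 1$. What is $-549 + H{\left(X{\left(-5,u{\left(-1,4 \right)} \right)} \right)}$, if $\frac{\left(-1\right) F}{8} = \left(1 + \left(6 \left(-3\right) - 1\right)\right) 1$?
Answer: $- \frac{2669}{5} \approx -533.8$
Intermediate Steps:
$F = 144$ ($F = - 8 \left(1 + \left(6 \left(-3\right) - 1\right)\right) 1 = - 8 \left(1 - 19\right) 1 = - 8 \left(\left(-18\right) 1\right) = \left(-8\right) \left(-18\right) = 144$)
$X{\left(l,h \right)} = -2 + \frac{1}{l}$
$G{\left(B \right)} = 72 + B$ ($G{\left(B \right)} = \frac{\left(B + 144\right) + B}{2} = \frac{\left(144 + B\right) + B}{2} = \frac{144 + 2 B}{2} = 72 + B$)
$H{\left(p \right)} = \frac{63}{4} + \frac{p}{4}$ ($H{\left(p \right)} = - \frac{9}{4} + \frac{72 + p}{4} = - \frac{9}{4} + \left(18 + \frac{p}{4}\right) = \frac{63}{4} + \frac{p}{4}$)
$-549 + H{\left(X{\left(-5,u{\left(-1,4 \right)} \right)} \right)} = -549 + \left(\frac{63}{4} + \frac{-2 + \frac{1}{-5}}{4}\right) = -549 + \left(\frac{63}{4} + \frac{-2 - \frac{1}{5}}{4}\right) = -549 + \left(\frac{63}{4} + \frac{1}{4} \left(- \frac{11}{5}\right)\right) = -549 + \left(\frac{63}{4} - \frac{11}{20}\right) = -549 + \frac{76}{5} = - \frac{2669}{5}$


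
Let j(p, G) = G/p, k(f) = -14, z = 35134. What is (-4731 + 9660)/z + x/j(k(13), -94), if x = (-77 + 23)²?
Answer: 717386871/1651298 ≈ 434.44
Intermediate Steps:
x = 2916 (x = (-54)² = 2916)
(-4731 + 9660)/z + x/j(k(13), -94) = (-4731 + 9660)/35134 + 2916/((-94/(-14))) = 4929*(1/35134) + 2916/((-94*(-1/14))) = 4929/35134 + 2916/(47/7) = 4929/35134 + 2916*(7/47) = 4929/35134 + 20412/47 = 717386871/1651298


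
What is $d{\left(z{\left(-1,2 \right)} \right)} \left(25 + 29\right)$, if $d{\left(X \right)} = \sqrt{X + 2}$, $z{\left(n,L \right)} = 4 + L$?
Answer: $108 \sqrt{2} \approx 152.74$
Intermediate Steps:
$d{\left(X \right)} = \sqrt{2 + X}$
$d{\left(z{\left(-1,2 \right)} \right)} \left(25 + 29\right) = \sqrt{2 + \left(4 + 2\right)} \left(25 + 29\right) = \sqrt{2 + 6} \cdot 54 = \sqrt{8} \cdot 54 = 2 \sqrt{2} \cdot 54 = 108 \sqrt{2}$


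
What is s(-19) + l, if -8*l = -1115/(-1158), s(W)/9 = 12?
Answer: 999397/9264 ≈ 107.88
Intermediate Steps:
s(W) = 108 (s(W) = 9*12 = 108)
l = -1115/9264 (l = -(-1115)/(8*(-1158)) = -(-1115)*(-1)/(8*1158) = -⅛*1115/1158 = -1115/9264 ≈ -0.12036)
s(-19) + l = 108 - 1115/9264 = 999397/9264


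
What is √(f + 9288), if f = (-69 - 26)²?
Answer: √18313 ≈ 135.33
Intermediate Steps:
f = 9025 (f = (-95)² = 9025)
√(f + 9288) = √(9025 + 9288) = √18313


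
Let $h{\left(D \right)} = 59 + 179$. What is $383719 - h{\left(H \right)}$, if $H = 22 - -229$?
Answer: $383481$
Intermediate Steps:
$H = 251$ ($H = 22 + 229 = 251$)
$h{\left(D \right)} = 238$
$383719 - h{\left(H \right)} = 383719 - 238 = 383481$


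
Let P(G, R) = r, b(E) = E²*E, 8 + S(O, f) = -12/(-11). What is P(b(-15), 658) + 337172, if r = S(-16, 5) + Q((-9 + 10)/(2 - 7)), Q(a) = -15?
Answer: 3708651/11 ≈ 3.3715e+5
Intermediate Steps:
S(O, f) = -76/11 (S(O, f) = -8 - 12/(-11) = -8 - 12*(-1/11) = -8 + 12/11 = -76/11)
b(E) = E³
r = -241/11 (r = -76/11 - 15 = -241/11 ≈ -21.909)
P(G, R) = -241/11
P(b(-15), 658) + 337172 = -241/11 + 337172 = 3708651/11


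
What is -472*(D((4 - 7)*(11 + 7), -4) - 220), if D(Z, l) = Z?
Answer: 129328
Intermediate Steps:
-472*(D((4 - 7)*(11 + 7), -4) - 220) = -472*((4 - 7)*(11 + 7) - 220) = -472*(-3*18 - 220) = -472*(-54 - 220) = -472*(-274) = 129328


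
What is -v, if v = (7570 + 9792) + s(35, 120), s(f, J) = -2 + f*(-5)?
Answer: -17185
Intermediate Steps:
s(f, J) = -2 - 5*f
v = 17185 (v = (7570 + 9792) + (-2 - 5*35) = 17362 + (-2 - 175) = 17362 - 177 = 17185)
-v = -1*17185 = -17185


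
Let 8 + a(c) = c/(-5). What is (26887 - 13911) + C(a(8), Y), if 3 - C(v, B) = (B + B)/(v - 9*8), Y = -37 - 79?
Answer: 661784/51 ≈ 12976.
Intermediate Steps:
a(c) = -8 - c/5 (a(c) = -8 + c/(-5) = -8 + c*(-⅕) = -8 - c/5)
Y = -116
C(v, B) = 3 - 2*B/(-72 + v) (C(v, B) = 3 - (B + B)/(v - 9*8) = 3 - 2*B/(v - 72) = 3 - 2*B/(-72 + v))
(26887 - 13911) + C(a(8), Y) = (26887 - 13911) + (-216 - 2*(-116) + 3*(-8 - ⅕*8))/(-72 + (-8 - ⅕*8)) = 12976 + (-216 + 232 + 3*(-8 - 8/5))/(-72 + (-8 - 8/5)) = 12976 + (-216 + 232 + 3*(-48/5))/(-72 - 48/5) = 12976 + (-216 + 232 - 144/5)/(-408/5) = 12976 - 5/408*(-64/5) = 12976 + 8/51 = 661784/51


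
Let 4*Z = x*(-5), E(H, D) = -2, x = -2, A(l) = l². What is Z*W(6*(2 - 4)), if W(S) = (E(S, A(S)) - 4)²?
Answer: 90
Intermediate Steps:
W(S) = 36 (W(S) = (-2 - 4)² = (-6)² = 36)
Z = 5/2 (Z = (-2*(-5))/4 = (¼)*10 = 5/2 ≈ 2.5000)
Z*W(6*(2 - 4)) = (5/2)*36 = 90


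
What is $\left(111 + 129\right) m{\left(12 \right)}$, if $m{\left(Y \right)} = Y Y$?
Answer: $34560$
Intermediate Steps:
$m{\left(Y \right)} = Y^{2}$
$\left(111 + 129\right) m{\left(12 \right)} = \left(111 + 129\right) 12^{2} = 240 \cdot 144 = 34560$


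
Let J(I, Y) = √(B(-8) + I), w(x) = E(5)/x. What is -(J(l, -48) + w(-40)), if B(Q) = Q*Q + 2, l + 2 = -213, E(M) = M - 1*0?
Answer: ⅛ - I*√149 ≈ 0.125 - 12.207*I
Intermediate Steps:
E(M) = M (E(M) = M + 0 = M)
l = -215 (l = -2 - 213 = -215)
w(x) = 5/x
B(Q) = 2 + Q² (B(Q) = Q² + 2 = 2 + Q²)
J(I, Y) = √(66 + I) (J(I, Y) = √((2 + (-8)²) + I) = √((2 + 64) + I) = √(66 + I))
-(J(l, -48) + w(-40)) = -(√(66 - 215) + 5/(-40)) = -(√(-149) + 5*(-1/40)) = -(I*√149 - ⅛) = -(-⅛ + I*√149) = ⅛ - I*√149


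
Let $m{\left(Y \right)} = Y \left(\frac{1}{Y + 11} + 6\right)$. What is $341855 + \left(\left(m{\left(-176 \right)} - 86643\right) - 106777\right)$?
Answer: $\frac{2210701}{15} \approx 1.4738 \cdot 10^{5}$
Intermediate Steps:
$m{\left(Y \right)} = Y \left(6 + \frac{1}{11 + Y}\right)$ ($m{\left(Y \right)} = Y \left(\frac{1}{11 + Y} + 6\right) = Y \left(6 + \frac{1}{11 + Y}\right)$)
$341855 + \left(\left(m{\left(-176 \right)} - 86643\right) - 106777\right) = 341855 - \left(193420 + \frac{176 \left(67 + 6 \left(-176\right)\right)}{11 - 176}\right) = 341855 - \left(193420 + \frac{176 \left(67 - 1056\right)}{-165}\right) = 341855 - \left(193420 + \frac{15824}{15}\right) = 341855 - \frac{2917124}{15} = \frac{2210701}{15}$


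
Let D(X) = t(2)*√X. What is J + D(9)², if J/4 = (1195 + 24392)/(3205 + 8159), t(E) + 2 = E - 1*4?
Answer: 144897/947 ≈ 153.01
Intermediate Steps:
t(E) = -6 + E (t(E) = -2 + (E - 1*4) = -2 + (E - 4) = -2 + (-4 + E) = -6 + E)
D(X) = -4*√X (D(X) = (-6 + 2)*√X = -4*√X)
J = 8529/947 (J = 4*((1195 + 24392)/(3205 + 8159)) = 4*(25587/11364) = 4*(25587*(1/11364)) = 4*(8529/3788) = 8529/947 ≈ 9.0063)
J + D(9)² = 8529/947 + (-4*√9)² = 8529/947 + (-4*3)² = 8529/947 + (-12)² = 8529/947 + 144 = 144897/947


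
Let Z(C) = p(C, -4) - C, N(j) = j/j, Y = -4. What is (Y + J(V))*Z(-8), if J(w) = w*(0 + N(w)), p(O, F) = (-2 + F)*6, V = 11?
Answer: -196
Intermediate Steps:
N(j) = 1
p(O, F) = -12 + 6*F
Z(C) = -36 - C (Z(C) = (-12 + 6*(-4)) - C = (-12 - 24) - C = -36 - C)
J(w) = w (J(w) = w*(0 + 1) = w*1 = w)
(Y + J(V))*Z(-8) = (-4 + 11)*(-36 - 1*(-8)) = 7*(-36 + 8) = 7*(-28) = -196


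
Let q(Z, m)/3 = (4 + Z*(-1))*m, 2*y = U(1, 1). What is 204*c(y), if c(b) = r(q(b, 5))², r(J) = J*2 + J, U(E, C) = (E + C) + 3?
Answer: 929475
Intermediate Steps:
U(E, C) = 3 + C + E (U(E, C) = (C + E) + 3 = 3 + C + E)
y = 5/2 (y = (3 + 1 + 1)/2 = (½)*5 = 5/2 ≈ 2.5000)
q(Z, m) = 3*m*(4 - Z) (q(Z, m) = 3*((4 + Z*(-1))*m) = 3*((4 - Z)*m) = 3*(m*(4 - Z)) = 3*m*(4 - Z))
r(J) = 3*J (r(J) = 2*J + J = 3*J)
c(b) = (180 - 45*b)² (c(b) = (3*(3*5*(4 - b)))² = (3*(60 - 15*b))² = (180 - 45*b)²)
204*c(y) = 204*(2025*(-4 + 5/2)²) = 204*(2025*(-3/2)²) = 204*(2025*(9/4)) = 204*(18225/4) = 929475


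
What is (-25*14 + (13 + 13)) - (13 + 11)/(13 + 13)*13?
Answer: -336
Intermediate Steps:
(-25*14 + (13 + 13)) - (13 + 11)/(13 + 13)*13 = (-350 + 26) - 24/26*13 = -324 - 24*(1/26)*13 = -324 - 12*13/13 = -324 - 1*12 = -324 - 12 = -336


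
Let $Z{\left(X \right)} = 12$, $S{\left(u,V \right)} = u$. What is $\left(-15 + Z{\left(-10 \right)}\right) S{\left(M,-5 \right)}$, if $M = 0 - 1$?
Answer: $3$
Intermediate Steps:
$M = -1$ ($M = 0 - 1 = -1$)
$\left(-15 + Z{\left(-10 \right)}\right) S{\left(M,-5 \right)} = \left(-15 + 12\right) \left(-1\right) = \left(-3\right) \left(-1\right) = 3$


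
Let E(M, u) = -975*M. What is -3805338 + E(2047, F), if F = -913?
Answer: -5801163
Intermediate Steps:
-3805338 + E(2047, F) = -3805338 - 975*2047 = -3805338 - 1995825 = -5801163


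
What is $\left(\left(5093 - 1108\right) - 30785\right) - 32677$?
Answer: $-59477$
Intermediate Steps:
$\left(\left(5093 - 1108\right) - 30785\right) - 32677 = \left(3985 - 30785\right) - 32677 = -26800 - 32677 = -59477$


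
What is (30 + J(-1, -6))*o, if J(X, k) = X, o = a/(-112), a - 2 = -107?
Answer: 435/16 ≈ 27.188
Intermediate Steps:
a = -105 (a = 2 - 107 = -105)
o = 15/16 (o = -105/(-112) = -105*(-1/112) = 15/16 ≈ 0.93750)
(30 + J(-1, -6))*o = (30 - 1)*(15/16) = 29*(15/16) = 435/16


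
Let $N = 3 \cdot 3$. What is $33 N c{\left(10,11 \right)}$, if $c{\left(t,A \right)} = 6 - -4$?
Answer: $2970$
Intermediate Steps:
$c{\left(t,A \right)} = 10$ ($c{\left(t,A \right)} = 6 + 4 = 10$)
$N = 9$
$33 N c{\left(10,11 \right)} = 33 \cdot 9 \cdot 10 = 297 \cdot 10 = 2970$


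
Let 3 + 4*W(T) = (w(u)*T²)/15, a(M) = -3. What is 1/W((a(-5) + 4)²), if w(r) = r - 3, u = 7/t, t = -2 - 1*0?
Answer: -120/103 ≈ -1.1650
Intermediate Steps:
t = -2 (t = -2 + 0 = -2)
u = -7/2 (u = 7/(-2) = 7*(-½) = -7/2 ≈ -3.5000)
w(r) = -3 + r
W(T) = -¾ - 13*T²/120 (W(T) = -¾ + (((-3 - 7/2)*T²)/15)/4 = -¾ + (-13*T²/2*(1/15))/4 = -¾ + (-13*T²/30)/4 = -¾ - 13*T²/120)
1/W((a(-5) + 4)²) = 1/(-¾ - 13*(-3 + 4)⁴/120) = 1/(-¾ - 13*(1²)²/120) = 1/(-¾ - 13/120*1²) = 1/(-¾ - 13/120*1) = 1/(-¾ - 13/120) = 1/(-103/120) = -120/103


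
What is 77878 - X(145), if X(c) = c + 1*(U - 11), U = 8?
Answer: 77736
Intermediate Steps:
X(c) = -3 + c (X(c) = c + 1*(8 - 11) = c + 1*(-3) = c - 3 = -3 + c)
77878 - X(145) = 77878 - (-3 + 145) = 77878 - 1*142 = 77878 - 142 = 77736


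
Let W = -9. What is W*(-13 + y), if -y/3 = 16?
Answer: 549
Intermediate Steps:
y = -48 (y = -3*16 = -48)
W*(-13 + y) = -9*(-13 - 48) = -9*(-61) = 549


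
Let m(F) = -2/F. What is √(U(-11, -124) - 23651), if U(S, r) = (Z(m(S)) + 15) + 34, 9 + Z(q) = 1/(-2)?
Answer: 9*I*√1166/2 ≈ 153.66*I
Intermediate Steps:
Z(q) = -19/2 (Z(q) = -9 + 1/(-2) = -9 - ½ = -19/2)
U(S, r) = 79/2 (U(S, r) = (-19/2 + 15) + 34 = 11/2 + 34 = 79/2)
√(U(-11, -124) - 23651) = √(79/2 - 23651) = √(-47223/2) = 9*I*√1166/2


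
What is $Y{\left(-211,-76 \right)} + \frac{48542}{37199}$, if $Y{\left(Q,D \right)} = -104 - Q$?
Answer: $\frac{4028835}{37199} \approx 108.3$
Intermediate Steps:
$Y{\left(-211,-76 \right)} + \frac{48542}{37199} = \left(-104 - -211\right) + \frac{48542}{37199} = \left(-104 + 211\right) + 48542 \cdot \frac{1}{37199} = 107 + \frac{48542}{37199} = \frac{4028835}{37199}$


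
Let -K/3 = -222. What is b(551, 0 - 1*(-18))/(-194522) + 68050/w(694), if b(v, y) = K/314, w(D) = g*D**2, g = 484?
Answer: 500154408077/1779806095454024 ≈ 0.00028102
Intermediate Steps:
K = 666 (K = -3*(-222) = 666)
w(D) = 484*D**2
b(v, y) = 333/157 (b(v, y) = 666/314 = 666*(1/314) = 333/157)
b(551, 0 - 1*(-18))/(-194522) + 68050/w(694) = (333/157)/(-194522) + 68050/((484*694**2)) = (333/157)*(-1/194522) + 68050/((484*481636)) = -333/30539954 + 68050/233111824 = -333/30539954 + 68050*(1/233111824) = -333/30539954 + 34025/116555912 = 500154408077/1779806095454024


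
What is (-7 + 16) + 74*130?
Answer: 9629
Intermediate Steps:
(-7 + 16) + 74*130 = 9 + 9620 = 9629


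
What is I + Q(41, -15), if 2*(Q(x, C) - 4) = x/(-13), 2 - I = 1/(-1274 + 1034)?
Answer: 13813/3120 ≈ 4.4272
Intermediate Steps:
I = 481/240 (I = 2 - 1/(-1274 + 1034) = 2 - 1/(-240) = 2 - 1*(-1/240) = 2 + 1/240 = 481/240 ≈ 2.0042)
Q(x, C) = 4 - x/26 (Q(x, C) = 4 + (x/(-13))/2 = 4 + (x*(-1/13))/2 = 4 + (-x/13)/2 = 4 - x/26)
I + Q(41, -15) = 481/240 + (4 - 1/26*41) = 481/240 + (4 - 41/26) = 481/240 + 63/26 = 13813/3120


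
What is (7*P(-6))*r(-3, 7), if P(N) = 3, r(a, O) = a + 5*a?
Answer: -378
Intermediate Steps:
r(a, O) = 6*a
(7*P(-6))*r(-3, 7) = (7*3)*(6*(-3)) = 21*(-18) = -378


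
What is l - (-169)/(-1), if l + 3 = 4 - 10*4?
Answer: -208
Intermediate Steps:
l = -39 (l = -3 + (4 - 10*4) = -3 + (4 - 40) = -3 - 36 = -39)
l - (-169)/(-1) = -39 - (-169)/(-1) = -39 - (-169)*(-1) = -39 - 13*13 = -39 - 169 = -208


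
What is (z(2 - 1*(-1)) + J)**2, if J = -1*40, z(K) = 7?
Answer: 1089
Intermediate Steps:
J = -40
(z(2 - 1*(-1)) + J)**2 = (7 - 40)**2 = (-33)**2 = 1089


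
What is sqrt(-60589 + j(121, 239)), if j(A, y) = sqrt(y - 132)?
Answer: sqrt(-60589 + sqrt(107)) ≈ 246.13*I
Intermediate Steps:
j(A, y) = sqrt(-132 + y)
sqrt(-60589 + j(121, 239)) = sqrt(-60589 + sqrt(-132 + 239)) = sqrt(-60589 + sqrt(107))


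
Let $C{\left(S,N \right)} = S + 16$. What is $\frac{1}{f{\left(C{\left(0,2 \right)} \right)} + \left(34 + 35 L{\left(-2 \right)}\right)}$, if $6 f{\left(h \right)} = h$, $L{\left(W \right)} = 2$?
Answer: $\frac{3}{320} \approx 0.009375$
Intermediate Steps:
$C{\left(S,N \right)} = 16 + S$
$f{\left(h \right)} = \frac{h}{6}$
$\frac{1}{f{\left(C{\left(0,2 \right)} \right)} + \left(34 + 35 L{\left(-2 \right)}\right)} = \frac{1}{\frac{16 + 0}{6} + \left(34 + 35 \cdot 2\right)} = \frac{1}{\frac{1}{6} \cdot 16 + \left(34 + 70\right)} = \frac{1}{\frac{8}{3} + 104} = \frac{1}{\frac{320}{3}} = \frac{3}{320}$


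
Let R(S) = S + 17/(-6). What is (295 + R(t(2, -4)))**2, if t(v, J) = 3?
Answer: 3136441/36 ≈ 87123.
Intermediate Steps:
R(S) = -17/6 + S (R(S) = S + 17*(-1/6) = S - 17/6 = -17/6 + S)
(295 + R(t(2, -4)))**2 = (295 + (-17/6 + 3))**2 = (295 + 1/6)**2 = (1771/6)**2 = 3136441/36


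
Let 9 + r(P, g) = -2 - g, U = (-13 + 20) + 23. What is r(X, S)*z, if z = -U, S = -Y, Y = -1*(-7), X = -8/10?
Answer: 120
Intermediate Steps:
X = -⅘ (X = -8*⅒ = -⅘ ≈ -0.80000)
Y = 7
S = -7 (S = -1*7 = -7)
U = 30 (U = 7 + 23 = 30)
r(P, g) = -11 - g (r(P, g) = -9 + (-2 - g) = -11 - g)
z = -30 (z = -1*30 = -30)
r(X, S)*z = (-11 - 1*(-7))*(-30) = (-11 + 7)*(-30) = -4*(-30) = 120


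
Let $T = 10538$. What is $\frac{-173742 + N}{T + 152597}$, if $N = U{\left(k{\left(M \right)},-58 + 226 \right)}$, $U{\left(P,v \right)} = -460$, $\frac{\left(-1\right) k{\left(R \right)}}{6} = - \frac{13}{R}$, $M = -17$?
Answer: $- \frac{24886}{23305} \approx -1.0678$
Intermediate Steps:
$k{\left(R \right)} = \frac{78}{R}$ ($k{\left(R \right)} = - 6 \left(- \frac{13}{R}\right) = \frac{78}{R}$)
$N = -460$
$\frac{-173742 + N}{T + 152597} = \frac{-173742 - 460}{10538 + 152597} = - \frac{174202}{163135} = \left(-174202\right) \frac{1}{163135} = - \frac{24886}{23305}$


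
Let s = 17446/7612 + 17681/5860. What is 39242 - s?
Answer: 39777372457/1013780 ≈ 39237.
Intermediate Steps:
s = 5382303/1013780 (s = 17446*(1/7612) + 17681*(1/5860) = 793/346 + 17681/5860 = 5382303/1013780 ≈ 5.3091)
39242 - s = 39242 - 1*5382303/1013780 = 39242 - 5382303/1013780 = 39777372457/1013780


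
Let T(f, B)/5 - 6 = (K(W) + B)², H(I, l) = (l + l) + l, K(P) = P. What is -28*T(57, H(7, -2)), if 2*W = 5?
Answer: -2555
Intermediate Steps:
W = 5/2 (W = (½)*5 = 5/2 ≈ 2.5000)
H(I, l) = 3*l (H(I, l) = 2*l + l = 3*l)
T(f, B) = 30 + 5*(5/2 + B)²
-28*T(57, H(7, -2)) = -28*(30 + 5*(5 + 2*(3*(-2)))²/4) = -28*(30 + 5*(5 + 2*(-6))²/4) = -28*(30 + 5*(5 - 12)²/4) = -28*(30 + (5/4)*(-7)²) = -28*(30 + (5/4)*49) = -28*(30 + 245/4) = -28*365/4 = -2555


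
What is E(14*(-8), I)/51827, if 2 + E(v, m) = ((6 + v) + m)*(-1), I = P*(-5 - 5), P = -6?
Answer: 44/51827 ≈ 0.00084898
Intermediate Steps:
I = 60 (I = -6*(-5 - 5) = -6*(-10) = 60)
E(v, m) = -8 - m - v (E(v, m) = -2 + ((6 + v) + m)*(-1) = -2 + (6 + m + v)*(-1) = -2 + (-6 - m - v) = -8 - m - v)
E(14*(-8), I)/51827 = (-8 - 1*60 - 14*(-8))/51827 = (-8 - 60 - 1*(-112))*(1/51827) = (-8 - 60 + 112)*(1/51827) = 44*(1/51827) = 44/51827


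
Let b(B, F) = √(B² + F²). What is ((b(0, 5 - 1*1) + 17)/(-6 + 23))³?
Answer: 9261/4913 ≈ 1.8850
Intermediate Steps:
((b(0, 5 - 1*1) + 17)/(-6 + 23))³ = ((√(0² + (5 - 1*1)²) + 17)/(-6 + 23))³ = ((√(0 + (5 - 1)²) + 17)/17)³ = ((√(0 + 4²) + 17)*(1/17))³ = ((√(0 + 16) + 17)*(1/17))³ = ((√16 + 17)*(1/17))³ = ((4 + 17)*(1/17))³ = (21*(1/17))³ = (21/17)³ = 9261/4913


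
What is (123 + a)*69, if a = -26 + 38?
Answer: 9315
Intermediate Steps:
a = 12
(123 + a)*69 = (123 + 12)*69 = 135*69 = 9315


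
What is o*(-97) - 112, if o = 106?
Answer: -10394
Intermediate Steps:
o*(-97) - 112 = 106*(-97) - 112 = -10282 - 112 = -10394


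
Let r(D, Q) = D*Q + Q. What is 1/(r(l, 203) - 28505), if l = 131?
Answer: -1/1709 ≈ -0.00058514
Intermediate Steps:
r(D, Q) = Q + D*Q
1/(r(l, 203) - 28505) = 1/(203*(1 + 131) - 28505) = 1/(203*132 - 28505) = 1/(26796 - 28505) = 1/(-1709) = -1/1709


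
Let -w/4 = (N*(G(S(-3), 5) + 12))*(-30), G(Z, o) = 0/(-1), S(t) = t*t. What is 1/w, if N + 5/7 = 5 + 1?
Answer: 7/53280 ≈ 0.00013138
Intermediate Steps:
S(t) = t²
G(Z, o) = 0 (G(Z, o) = 0*(-1) = 0)
N = 37/7 (N = -5/7 + (5 + 1) = -5/7 + 6 = 37/7 ≈ 5.2857)
w = 53280/7 (w = -4*37*(0 + 12)/7*(-30) = -4*(37/7)*12*(-30) = -1776*(-30)/7 = -4*(-13320/7) = 53280/7 ≈ 7611.4)
1/w = 1/(53280/7) = 7/53280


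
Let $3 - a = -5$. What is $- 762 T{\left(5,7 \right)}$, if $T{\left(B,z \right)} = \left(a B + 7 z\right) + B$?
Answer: $-71628$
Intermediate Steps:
$a = 8$ ($a = 3 - -5 = 3 + 5 = 8$)
$T{\left(B,z \right)} = 7 z + 9 B$ ($T{\left(B,z \right)} = \left(8 B + 7 z\right) + B = \left(7 z + 8 B\right) + B = 7 z + 9 B$)
$- 762 T{\left(5,7 \right)} = - 762 \left(7 \cdot 7 + 9 \cdot 5\right) = - 762 \left(49 + 45\right) = \left(-762\right) 94 = -71628$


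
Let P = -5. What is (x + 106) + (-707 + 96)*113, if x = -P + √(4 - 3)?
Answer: -68931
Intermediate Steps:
x = 6 (x = -1*(-5) + √(4 - 3) = 5 + √1 = 5 + 1 = 6)
(x + 106) + (-707 + 96)*113 = (6 + 106) + (-707 + 96)*113 = 112 - 611*113 = 112 - 69043 = -68931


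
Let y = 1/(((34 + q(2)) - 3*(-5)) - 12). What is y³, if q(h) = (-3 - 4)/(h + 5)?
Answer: 1/46656 ≈ 2.1433e-5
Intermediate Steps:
q(h) = -7/(5 + h)
y = 1/36 (y = 1/(((34 - 7/(5 + 2)) - 3*(-5)) - 12) = 1/(((34 - 7/7) + 15) - 12) = 1/(((34 - 7*⅐) + 15) - 12) = 1/(((34 - 1) + 15) - 12) = 1/((33 + 15) - 12) = 1/(48 - 12) = 1/36 ≈ 0.027778)
y³ = (1/36)³ = 1/46656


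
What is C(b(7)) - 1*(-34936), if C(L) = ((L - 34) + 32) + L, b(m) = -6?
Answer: 34922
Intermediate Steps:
C(L) = -2 + 2*L (C(L) = ((-34 + L) + 32) + L = (-2 + L) + L = -2 + 2*L)
C(b(7)) - 1*(-34936) = (-2 + 2*(-6)) - 1*(-34936) = (-2 - 12) + 34936 = -14 + 34936 = 34922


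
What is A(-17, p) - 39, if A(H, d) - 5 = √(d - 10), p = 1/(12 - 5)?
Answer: -34 + I*√483/7 ≈ -34.0 + 3.1396*I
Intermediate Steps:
p = ⅐ (p = 1/7 = ⅐ ≈ 0.14286)
A(H, d) = 5 + √(-10 + d) (A(H, d) = 5 + √(d - 10) = 5 + √(-10 + d))
A(-17, p) - 39 = (5 + √(-10 + ⅐)) - 39 = (5 + √(-69/7)) - 39 = (5 + I*√483/7) - 39 = -34 + I*√483/7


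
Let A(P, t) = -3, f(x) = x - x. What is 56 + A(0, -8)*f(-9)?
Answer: 56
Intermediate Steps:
f(x) = 0
56 + A(0, -8)*f(-9) = 56 - 3*0 = 56 + 0 = 56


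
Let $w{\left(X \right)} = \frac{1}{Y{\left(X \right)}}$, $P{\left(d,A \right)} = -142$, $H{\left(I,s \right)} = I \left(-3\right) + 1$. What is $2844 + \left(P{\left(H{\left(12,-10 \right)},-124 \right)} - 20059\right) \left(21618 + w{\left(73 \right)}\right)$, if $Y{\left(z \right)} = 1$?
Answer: $-436722575$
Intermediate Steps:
$H{\left(I,s \right)} = 1 - 3 I$ ($H{\left(I,s \right)} = - 3 I + 1 = 1 - 3 I$)
$w{\left(X \right)} = 1$ ($w{\left(X \right)} = 1^{-1} = 1$)
$2844 + \left(P{\left(H{\left(12,-10 \right)},-124 \right)} - 20059\right) \left(21618 + w{\left(73 \right)}\right) = 2844 + \left(-142 - 20059\right) \left(21618 + 1\right) = 2844 + \left(-142 - 20059\right) 21619 = 2844 - 436725419 = -436722575$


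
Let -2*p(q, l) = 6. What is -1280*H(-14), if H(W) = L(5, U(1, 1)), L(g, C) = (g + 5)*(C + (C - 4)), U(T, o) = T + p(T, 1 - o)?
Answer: 102400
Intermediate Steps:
p(q, l) = -3 (p(q, l) = -½*6 = -3)
U(T, o) = -3 + T (U(T, o) = T - 3 = -3 + T)
L(g, C) = (-4 + 2*C)*(5 + g) (L(g, C) = (5 + g)*(C + (-4 + C)) = (5 + g)*(-4 + 2*C) = (-4 + 2*C)*(5 + g))
H(W) = -80 (H(W) = -20 - 4*5 + 10*(-3 + 1) + 2*(-3 + 1)*5 = -20 - 20 + 10*(-2) + 2*(-2)*5 = -20 - 20 - 20 - 20 = -80)
-1280*H(-14) = -1280*(-80) = 102400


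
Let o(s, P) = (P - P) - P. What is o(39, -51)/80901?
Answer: 17/26967 ≈ 0.00063040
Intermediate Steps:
o(s, P) = -P (o(s, P) = 0 - P = -P)
o(39, -51)/80901 = -1*(-51)/80901 = 51*(1/80901) = 17/26967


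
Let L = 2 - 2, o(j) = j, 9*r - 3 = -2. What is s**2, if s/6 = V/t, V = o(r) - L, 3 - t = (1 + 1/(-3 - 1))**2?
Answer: 1024/13689 ≈ 0.074805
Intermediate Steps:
r = 1/9 (r = 1/3 + (1/9)*(-2) = 1/3 - 2/9 = 1/9 ≈ 0.11111)
L = 0
t = 39/16 (t = 3 - (1 + 1/(-3 - 1))**2 = 3 - (1 + 1/(-4))**2 = 3 - (1 - 1/4)**2 = 3 - (3/4)**2 = 3 - 1*9/16 = 3 - 9/16 = 39/16 ≈ 2.4375)
V = 1/9 (V = 1/9 - 1*0 = 1/9 + 0 = 1/9 ≈ 0.11111)
s = 32/117 (s = 6*(1/(9*(39/16))) = 6*((1/9)*(16/39)) = 6*(16/351) = 32/117 ≈ 0.27350)
s**2 = (32/117)**2 = 1024/13689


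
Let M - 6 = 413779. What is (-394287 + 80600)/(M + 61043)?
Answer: -313687/474828 ≈ -0.66063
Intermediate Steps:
M = 413785 (M = 6 + 413779 = 413785)
(-394287 + 80600)/(M + 61043) = (-394287 + 80600)/(413785 + 61043) = -313687/474828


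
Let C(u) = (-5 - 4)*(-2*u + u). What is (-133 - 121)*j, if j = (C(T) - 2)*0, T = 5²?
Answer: 0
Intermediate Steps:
T = 25
C(u) = 9*u (C(u) = -(-9)*u = 9*u)
j = 0 (j = (9*25 - 2)*0 = (225 - 2)*0 = 223*0 = 0)
(-133 - 121)*j = (-133 - 121)*0 = -254*0 = 0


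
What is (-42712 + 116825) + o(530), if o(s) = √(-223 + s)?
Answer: 74113 + √307 ≈ 74131.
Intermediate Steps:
(-42712 + 116825) + o(530) = (-42712 + 116825) + √(-223 + 530) = 74113 + √307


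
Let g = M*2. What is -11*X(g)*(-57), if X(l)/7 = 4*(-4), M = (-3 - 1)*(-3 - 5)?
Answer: -70224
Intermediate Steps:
M = 32 (M = -4*(-8) = 32)
g = 64 (g = 32*2 = 64)
X(l) = -112 (X(l) = 7*(4*(-4)) = 7*(-16) = -112)
-11*X(g)*(-57) = -11*(-112)*(-57) = 1232*(-57) = -70224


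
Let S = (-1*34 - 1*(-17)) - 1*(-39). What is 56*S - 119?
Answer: 1113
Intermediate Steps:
S = 22 (S = (-34 + 17) + 39 = -17 + 39 = 22)
56*S - 119 = 56*22 - 119 = 1232 - 119 = 1113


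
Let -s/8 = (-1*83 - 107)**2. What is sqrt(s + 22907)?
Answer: I*sqrt(265893) ≈ 515.65*I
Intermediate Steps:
s = -288800 (s = -8*(-1*83 - 107)**2 = -8*(-83 - 107)**2 = -8*(-190)**2 = -8*36100 = -288800)
sqrt(s + 22907) = sqrt(-288800 + 22907) = sqrt(-265893) = I*sqrt(265893)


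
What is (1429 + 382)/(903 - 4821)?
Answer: -1811/3918 ≈ -0.46223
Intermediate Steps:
(1429 + 382)/(903 - 4821) = 1811/(-3918) = 1811*(-1/3918) = -1811/3918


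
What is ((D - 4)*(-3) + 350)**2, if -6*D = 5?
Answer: 531441/4 ≈ 1.3286e+5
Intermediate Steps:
D = -5/6 (D = -1/6*5 = -5/6 ≈ -0.83333)
((D - 4)*(-3) + 350)**2 = ((-5/6 - 4)*(-3) + 350)**2 = (-29/6*(-3) + 350)**2 = (29/2 + 350)**2 = (729/2)**2 = 531441/4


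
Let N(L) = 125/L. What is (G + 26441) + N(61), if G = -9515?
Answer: 1032611/61 ≈ 16928.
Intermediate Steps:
(G + 26441) + N(61) = (-9515 + 26441) + 125/61 = 16926 + 125*(1/61) = 16926 + 125/61 = 1032611/61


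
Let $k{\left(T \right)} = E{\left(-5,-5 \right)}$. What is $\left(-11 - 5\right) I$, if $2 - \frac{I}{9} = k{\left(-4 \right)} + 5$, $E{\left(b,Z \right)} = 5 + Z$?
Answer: $432$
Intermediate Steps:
$k{\left(T \right)} = 0$ ($k{\left(T \right)} = 5 - 5 = 0$)
$I = -27$ ($I = 18 - 9 \left(0 + 5\right) = 18 - 45 = -27$)
$\left(-11 - 5\right) I = \left(-11 - 5\right) \left(-27\right) = \left(-16\right) \left(-27\right) = 432$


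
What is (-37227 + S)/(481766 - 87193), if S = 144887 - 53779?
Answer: 53881/394573 ≈ 0.13656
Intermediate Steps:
S = 91108
(-37227 + S)/(481766 - 87193) = (-37227 + 91108)/(481766 - 87193) = 53881/394573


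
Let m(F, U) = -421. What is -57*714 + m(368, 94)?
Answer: -41119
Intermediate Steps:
-57*714 + m(368, 94) = -57*714 - 421 = -40698 - 421 = -41119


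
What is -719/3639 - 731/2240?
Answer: -4270669/8151360 ≈ -0.52392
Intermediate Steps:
-719/3639 - 731/2240 = -4270669/8151360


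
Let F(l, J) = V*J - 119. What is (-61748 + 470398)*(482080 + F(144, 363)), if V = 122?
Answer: 215050836550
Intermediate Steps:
F(l, J) = -119 + 122*J (F(l, J) = 122*J - 119 = -119 + 122*J)
(-61748 + 470398)*(482080 + F(144, 363)) = (-61748 + 470398)*(482080 + (-119 + 122*363)) = 408650*(482080 + (-119 + 44286)) = 408650*(482080 + 44167) = 408650*526247 = 215050836550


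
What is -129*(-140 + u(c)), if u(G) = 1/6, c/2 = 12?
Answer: 36077/2 ≈ 18039.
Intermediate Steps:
c = 24 (c = 2*12 = 24)
u(G) = 1/6
-129*(-140 + u(c)) = -129*(-140 + 1/6) = -129*(-839/6) = 36077/2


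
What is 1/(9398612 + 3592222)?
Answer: 1/12990834 ≈ 7.6977e-8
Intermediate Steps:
1/(9398612 + 3592222) = 1/12990834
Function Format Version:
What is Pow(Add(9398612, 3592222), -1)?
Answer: Rational(1, 12990834) ≈ 7.6977e-8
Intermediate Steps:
Pow(Add(9398612, 3592222), -1) = Pow(12990834, -1) = Rational(1, 12990834)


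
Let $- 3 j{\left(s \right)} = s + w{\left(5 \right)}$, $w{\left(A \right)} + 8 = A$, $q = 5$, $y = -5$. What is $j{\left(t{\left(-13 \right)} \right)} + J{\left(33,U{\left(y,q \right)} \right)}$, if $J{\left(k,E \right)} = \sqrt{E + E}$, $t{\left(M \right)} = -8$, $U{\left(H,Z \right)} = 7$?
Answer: $\frac{11}{3} + \sqrt{14} \approx 7.4083$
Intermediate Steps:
$w{\left(A \right)} = -8 + A$
$j{\left(s \right)} = 1 - \frac{s}{3}$ ($j{\left(s \right)} = - \frac{s + \left(-8 + 5\right)}{3} = - \frac{s - 3}{3} = - \frac{-3 + s}{3} = 1 - \frac{s}{3}$)
$J{\left(k,E \right)} = \sqrt{2} \sqrt{E}$ ($J{\left(k,E \right)} = \sqrt{2 E} = \sqrt{2} \sqrt{E}$)
$j{\left(t{\left(-13 \right)} \right)} + J{\left(33,U{\left(y,q \right)} \right)} = \left(1 - - \frac{8}{3}\right) + \sqrt{2} \sqrt{7} = \left(1 + \frac{8}{3}\right) + \sqrt{14} = \frac{11}{3} + \sqrt{14}$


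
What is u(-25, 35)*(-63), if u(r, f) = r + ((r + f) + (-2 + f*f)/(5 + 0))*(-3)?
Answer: 248472/5 ≈ 49694.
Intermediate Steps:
u(r, f) = 6/5 - 3*f - 2*r - 3*f**2/5 (u(r, f) = r + ((f + r) + (-2 + f**2)/5)*(-3) = r + ((f + r) + (-2 + f**2)*(1/5))*(-3) = r + ((f + r) + (-2/5 + f**2/5))*(-3) = r + (-2/5 + f + r + f**2/5)*(-3) = r + (6/5 - 3*f - 3*r - 3*f**2/5) = 6/5 - 3*f - 2*r - 3*f**2/5)
u(-25, 35)*(-63) = (6/5 - 3*35 - 2*(-25) - 3/5*35**2)*(-63) = (6/5 - 105 + 50 - 3/5*1225)*(-63) = (6/5 - 105 + 50 - 735)*(-63) = -3944/5*(-63) = 248472/5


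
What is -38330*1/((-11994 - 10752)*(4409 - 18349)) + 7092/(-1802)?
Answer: -6614103061/1680519972 ≈ -3.9357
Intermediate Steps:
-38330*1/((-11994 - 10752)*(4409 - 18349)) + 7092/(-1802) = -38330/((-13940*(-22746))) + 7092*(-1/1802) = -38330/317079240 - 3546/901 = -38330*1/317079240 - 3546/901 = -3833/31707924 - 3546/901 = -6614103061/1680519972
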